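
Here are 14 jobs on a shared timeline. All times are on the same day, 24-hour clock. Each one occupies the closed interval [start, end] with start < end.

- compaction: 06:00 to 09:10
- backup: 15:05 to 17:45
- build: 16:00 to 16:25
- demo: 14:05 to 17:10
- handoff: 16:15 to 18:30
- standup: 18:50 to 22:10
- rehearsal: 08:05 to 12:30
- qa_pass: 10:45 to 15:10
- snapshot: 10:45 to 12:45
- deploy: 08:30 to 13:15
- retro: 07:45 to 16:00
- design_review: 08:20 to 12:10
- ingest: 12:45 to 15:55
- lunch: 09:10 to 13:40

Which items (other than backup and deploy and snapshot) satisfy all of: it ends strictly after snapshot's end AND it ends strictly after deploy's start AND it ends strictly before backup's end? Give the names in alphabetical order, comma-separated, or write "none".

Conditions: its end is strictly after snapshot's end (X.end > 12:45) AND its end is strictly after deploy's start (X.end > 08:30) AND its end is strictly before backup's end (X.end < 17:45).
build: end 16:25 > 12:45? ✓; end 16:25 > 08:30? ✓; end 16:25 < 17:45? ✓ → yes.
compaction: end 09:10 > 12:45? ✗; end 09:10 > 08:30? ✓; end 09:10 < 17:45? ✓ → no.
demo: end 17:10 > 12:45? ✓; end 17:10 > 08:30? ✓; end 17:10 < 17:45? ✓ → yes.
design_review: end 12:10 > 12:45? ✗; end 12:10 > 08:30? ✓; end 12:10 < 17:45? ✓ → no.
handoff: end 18:30 > 12:45? ✓; end 18:30 > 08:30? ✓; end 18:30 < 17:45? ✗ → no.
ingest: end 15:55 > 12:45? ✓; end 15:55 > 08:30? ✓; end 15:55 < 17:45? ✓ → yes.
lunch: end 13:40 > 12:45? ✓; end 13:40 > 08:30? ✓; end 13:40 < 17:45? ✓ → yes.
qa_pass: end 15:10 > 12:45? ✓; end 15:10 > 08:30? ✓; end 15:10 < 17:45? ✓ → yes.
rehearsal: end 12:30 > 12:45? ✗; end 12:30 > 08:30? ✓; end 12:30 < 17:45? ✓ → no.
retro: end 16:00 > 12:45? ✓; end 16:00 > 08:30? ✓; end 16:00 < 17:45? ✓ → yes.
standup: end 22:10 > 12:45? ✓; end 22:10 > 08:30? ✓; end 22:10 < 17:45? ✗ → no.
Result: build, demo, ingest, lunch, qa_pass, retro.

build, demo, ingest, lunch, qa_pass, retro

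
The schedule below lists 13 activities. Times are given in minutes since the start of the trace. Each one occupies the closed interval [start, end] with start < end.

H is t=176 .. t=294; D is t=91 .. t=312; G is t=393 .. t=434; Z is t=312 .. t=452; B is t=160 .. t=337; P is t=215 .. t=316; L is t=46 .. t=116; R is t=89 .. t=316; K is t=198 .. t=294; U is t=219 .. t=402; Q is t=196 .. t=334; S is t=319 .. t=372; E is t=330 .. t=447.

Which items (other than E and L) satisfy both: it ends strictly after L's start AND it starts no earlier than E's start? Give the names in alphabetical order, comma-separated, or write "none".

G

Conditions: its end is strictly after L's start (X.end > t=46) AND its start is no earlier than E's start (X.start >= t=330).
B: end t=337 > t=46? ✓; start t=160 >= t=330? ✗ → no.
D: end t=312 > t=46? ✓; start t=91 >= t=330? ✗ → no.
G: end t=434 > t=46? ✓; start t=393 >= t=330? ✓ → yes.
H: end t=294 > t=46? ✓; start t=176 >= t=330? ✗ → no.
K: end t=294 > t=46? ✓; start t=198 >= t=330? ✗ → no.
P: end t=316 > t=46? ✓; start t=215 >= t=330? ✗ → no.
Q: end t=334 > t=46? ✓; start t=196 >= t=330? ✗ → no.
R: end t=316 > t=46? ✓; start t=89 >= t=330? ✗ → no.
S: end t=372 > t=46? ✓; start t=319 >= t=330? ✗ → no.
U: end t=402 > t=46? ✓; start t=219 >= t=330? ✗ → no.
Z: end t=452 > t=46? ✓; start t=312 >= t=330? ✗ → no.
Result: G.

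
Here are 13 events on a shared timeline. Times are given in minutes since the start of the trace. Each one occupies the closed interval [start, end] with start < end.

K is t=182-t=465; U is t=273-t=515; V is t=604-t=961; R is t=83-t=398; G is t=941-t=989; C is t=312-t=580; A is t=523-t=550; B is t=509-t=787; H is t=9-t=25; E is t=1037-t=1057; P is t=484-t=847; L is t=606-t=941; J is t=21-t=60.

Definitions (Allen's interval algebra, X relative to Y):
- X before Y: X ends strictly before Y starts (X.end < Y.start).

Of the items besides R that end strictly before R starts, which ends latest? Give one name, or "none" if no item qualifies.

Target R = [t=83, t=398].
A [t=523, t=550] → after → excluded.
B [t=509, t=787] → after → excluded.
C [t=312, t=580] → overlapped-by → excluded.
E [t=1037, t=1057] → after → excluded.
G [t=941, t=989] → after → excluded.
H [t=9, t=25] → before → candidate.
J [t=21, t=60] → before → candidate.
K [t=182, t=465] → overlapped-by → excluded.
L [t=606, t=941] → after → excluded.
P [t=484, t=847] → after → excluded.
U [t=273, t=515] → overlapped-by → excluded.
V [t=604, t=961] → after → excluded.
Among candidates, latest end is t=60 → J.

J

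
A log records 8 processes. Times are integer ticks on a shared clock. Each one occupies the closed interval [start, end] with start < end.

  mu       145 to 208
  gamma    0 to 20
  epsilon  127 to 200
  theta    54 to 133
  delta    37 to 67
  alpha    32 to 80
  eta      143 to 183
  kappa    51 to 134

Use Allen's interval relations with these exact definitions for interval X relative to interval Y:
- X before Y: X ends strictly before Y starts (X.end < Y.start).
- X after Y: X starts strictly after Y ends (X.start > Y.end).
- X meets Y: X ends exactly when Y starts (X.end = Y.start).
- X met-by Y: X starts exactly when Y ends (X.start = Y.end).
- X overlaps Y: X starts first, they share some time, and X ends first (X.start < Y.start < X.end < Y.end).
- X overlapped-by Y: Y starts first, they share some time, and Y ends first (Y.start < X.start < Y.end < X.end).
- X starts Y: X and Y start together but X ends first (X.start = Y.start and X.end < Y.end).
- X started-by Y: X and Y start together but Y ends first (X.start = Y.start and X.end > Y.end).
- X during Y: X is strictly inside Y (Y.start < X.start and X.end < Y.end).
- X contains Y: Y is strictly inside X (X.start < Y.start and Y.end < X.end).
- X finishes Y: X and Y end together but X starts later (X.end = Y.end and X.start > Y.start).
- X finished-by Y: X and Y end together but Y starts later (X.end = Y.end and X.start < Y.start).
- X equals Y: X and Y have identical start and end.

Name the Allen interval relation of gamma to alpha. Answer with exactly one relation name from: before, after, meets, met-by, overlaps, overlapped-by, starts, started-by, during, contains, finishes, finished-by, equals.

before

gamma = [0, 20]; alpha = [32, 80].
Compare endpoints: gamma.start < alpha.start, gamma.start < alpha.end, gamma.end < alpha.start, gamma.end < alpha.end.
That pattern is 'before'.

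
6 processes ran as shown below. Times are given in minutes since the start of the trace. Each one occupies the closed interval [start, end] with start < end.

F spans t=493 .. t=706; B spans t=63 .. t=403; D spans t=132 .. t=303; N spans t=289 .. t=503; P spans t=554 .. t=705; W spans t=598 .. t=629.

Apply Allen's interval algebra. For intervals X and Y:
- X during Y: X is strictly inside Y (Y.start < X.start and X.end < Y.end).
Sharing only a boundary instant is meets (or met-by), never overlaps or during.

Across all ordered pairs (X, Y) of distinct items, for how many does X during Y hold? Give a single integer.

Checking all 30 ordered pairs for relation 'during'; matching pairs in alphabetical order:
(D, B): D during B ✓
(P, F): P during F ✓
(W, F): W during F ✓
(W, P): W during P ✓
Count: 4.

4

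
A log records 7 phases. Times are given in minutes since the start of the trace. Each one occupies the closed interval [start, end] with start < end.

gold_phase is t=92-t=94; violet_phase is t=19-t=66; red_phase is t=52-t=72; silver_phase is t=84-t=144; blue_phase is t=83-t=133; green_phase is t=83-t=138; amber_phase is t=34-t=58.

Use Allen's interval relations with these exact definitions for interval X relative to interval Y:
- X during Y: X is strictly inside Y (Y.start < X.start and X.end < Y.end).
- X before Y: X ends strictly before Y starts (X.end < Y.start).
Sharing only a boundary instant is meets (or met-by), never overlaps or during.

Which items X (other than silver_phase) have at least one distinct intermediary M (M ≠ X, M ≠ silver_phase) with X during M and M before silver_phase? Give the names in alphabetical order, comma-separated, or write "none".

amber_phase

Target silver_phase = [t=84, t=144].
Intermediaries M with M before silver_phase: amber_phase, red_phase, violet_phase.
Via amber_phase — items with X during amber_phase: none.
Via red_phase — items with X during red_phase: none.
Via violet_phase — items with X during violet_phase: amber_phase.
Union: amber_phase.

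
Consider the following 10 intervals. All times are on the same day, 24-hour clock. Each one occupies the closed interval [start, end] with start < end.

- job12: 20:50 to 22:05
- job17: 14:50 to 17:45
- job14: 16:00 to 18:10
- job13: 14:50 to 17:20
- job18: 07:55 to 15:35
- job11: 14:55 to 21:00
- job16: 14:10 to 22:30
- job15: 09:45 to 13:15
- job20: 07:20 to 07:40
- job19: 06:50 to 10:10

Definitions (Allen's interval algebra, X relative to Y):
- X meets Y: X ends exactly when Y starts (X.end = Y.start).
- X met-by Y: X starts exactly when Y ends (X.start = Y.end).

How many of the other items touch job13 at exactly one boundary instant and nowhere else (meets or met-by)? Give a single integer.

Target job13 = [14:50, 17:20].
job11 [14:55, 21:00] → overlapped-by → no.
job12 [20:50, 22:05] → after → no.
job14 [16:00, 18:10] → overlapped-by → no.
job15 [09:45, 13:15] → before → no.
job16 [14:10, 22:30] → contains → no.
job17 [14:50, 17:45] → started-by → no.
job18 [07:55, 15:35] → overlaps → no.
job19 [06:50, 10:10] → before → no.
job20 [07:20, 07:40] → before → no.
Total: 0.

0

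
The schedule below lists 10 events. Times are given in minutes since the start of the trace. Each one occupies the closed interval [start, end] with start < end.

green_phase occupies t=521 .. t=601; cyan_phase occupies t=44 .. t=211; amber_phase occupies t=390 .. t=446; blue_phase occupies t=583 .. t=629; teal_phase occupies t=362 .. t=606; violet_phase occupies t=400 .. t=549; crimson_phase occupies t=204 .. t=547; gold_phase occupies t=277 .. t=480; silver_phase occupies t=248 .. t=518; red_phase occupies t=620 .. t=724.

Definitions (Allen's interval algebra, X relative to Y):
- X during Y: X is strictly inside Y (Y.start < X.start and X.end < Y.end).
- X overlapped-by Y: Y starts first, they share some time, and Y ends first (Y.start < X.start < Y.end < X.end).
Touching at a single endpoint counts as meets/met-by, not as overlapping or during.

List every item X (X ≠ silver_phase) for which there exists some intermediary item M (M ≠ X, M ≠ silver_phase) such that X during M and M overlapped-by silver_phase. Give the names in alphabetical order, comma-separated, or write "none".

amber_phase, green_phase, violet_phase

Target silver_phase = [t=248, t=518].
Intermediaries M with M overlapped-by silver_phase: teal_phase, violet_phase.
Via teal_phase — items with X during teal_phase: amber_phase, green_phase, violet_phase.
Via violet_phase — items with X during violet_phase: none.
Union: amber_phase, green_phase, violet_phase.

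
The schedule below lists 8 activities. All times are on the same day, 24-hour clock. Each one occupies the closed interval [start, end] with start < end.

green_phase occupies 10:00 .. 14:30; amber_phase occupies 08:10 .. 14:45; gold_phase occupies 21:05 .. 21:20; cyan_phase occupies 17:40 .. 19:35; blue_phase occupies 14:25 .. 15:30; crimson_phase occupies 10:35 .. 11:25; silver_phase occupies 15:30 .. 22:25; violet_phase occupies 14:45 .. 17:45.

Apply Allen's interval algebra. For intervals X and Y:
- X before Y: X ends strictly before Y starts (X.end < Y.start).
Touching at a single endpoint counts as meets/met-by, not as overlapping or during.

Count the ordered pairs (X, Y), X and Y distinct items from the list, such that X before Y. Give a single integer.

16

Checking all 56 ordered pairs for relation 'before'; matching pairs in alphabetical order:
(amber_phase, cyan_phase): amber_phase before cyan_phase ✓
(amber_phase, gold_phase): amber_phase before gold_phase ✓
(amber_phase, silver_phase): amber_phase before silver_phase ✓
(blue_phase, cyan_phase): blue_phase before cyan_phase ✓
(blue_phase, gold_phase): blue_phase before gold_phase ✓
(crimson_phase, blue_phase): crimson_phase before blue_phase ✓
(crimson_phase, cyan_phase): crimson_phase before cyan_phase ✓
(crimson_phase, gold_phase): crimson_phase before gold_phase ✓
(crimson_phase, silver_phase): crimson_phase before silver_phase ✓
(crimson_phase, violet_phase): crimson_phase before violet_phase ✓
(cyan_phase, gold_phase): cyan_phase before gold_phase ✓
(green_phase, cyan_phase): green_phase before cyan_phase ✓
(green_phase, gold_phase): green_phase before gold_phase ✓
(green_phase, silver_phase): green_phase before silver_phase ✓
(green_phase, violet_phase): green_phase before violet_phase ✓
(violet_phase, gold_phase): violet_phase before gold_phase ✓
Count: 16.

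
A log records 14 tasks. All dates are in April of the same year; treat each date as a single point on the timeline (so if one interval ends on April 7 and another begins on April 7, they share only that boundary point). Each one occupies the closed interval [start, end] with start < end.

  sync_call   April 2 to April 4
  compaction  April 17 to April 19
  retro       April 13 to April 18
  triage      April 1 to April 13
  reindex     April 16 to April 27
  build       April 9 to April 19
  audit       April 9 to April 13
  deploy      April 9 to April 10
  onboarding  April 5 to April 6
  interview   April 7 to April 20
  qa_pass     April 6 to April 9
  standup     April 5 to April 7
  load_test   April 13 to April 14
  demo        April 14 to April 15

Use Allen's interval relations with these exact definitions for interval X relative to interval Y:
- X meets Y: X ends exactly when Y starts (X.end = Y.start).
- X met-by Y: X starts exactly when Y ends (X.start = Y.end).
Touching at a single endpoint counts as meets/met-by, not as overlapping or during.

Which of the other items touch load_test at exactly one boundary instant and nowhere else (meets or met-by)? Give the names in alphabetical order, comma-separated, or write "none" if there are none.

Target load_test = [April 13, April 14].
audit [April 9, April 13] → meets → yes.
build [April 9, April 19] → contains → no.
compaction [April 17, April 19] → after → no.
demo [April 14, April 15] → met-by → yes.
deploy [April 9, April 10] → before → no.
interview [April 7, April 20] → contains → no.
onboarding [April 5, April 6] → before → no.
qa_pass [April 6, April 9] → before → no.
reindex [April 16, April 27] → after → no.
retro [April 13, April 18] → started-by → no.
standup [April 5, April 7] → before → no.
sync_call [April 2, April 4] → before → no.
triage [April 1, April 13] → meets → yes.
Result: audit, demo, triage.

audit, demo, triage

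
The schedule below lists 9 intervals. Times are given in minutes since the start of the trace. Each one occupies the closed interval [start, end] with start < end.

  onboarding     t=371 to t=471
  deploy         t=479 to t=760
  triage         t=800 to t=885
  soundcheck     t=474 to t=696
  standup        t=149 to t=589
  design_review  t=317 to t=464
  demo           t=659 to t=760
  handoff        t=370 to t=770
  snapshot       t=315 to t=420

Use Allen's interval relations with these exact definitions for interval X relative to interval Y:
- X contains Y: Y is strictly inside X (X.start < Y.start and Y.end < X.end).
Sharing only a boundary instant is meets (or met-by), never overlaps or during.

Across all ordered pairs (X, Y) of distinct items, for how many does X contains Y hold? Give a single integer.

Checking all 72 ordered pairs for relation 'contains'; matching pairs in alphabetical order:
(handoff, demo): handoff contains demo ✓
(handoff, deploy): handoff contains deploy ✓
(handoff, onboarding): handoff contains onboarding ✓
(handoff, soundcheck): handoff contains soundcheck ✓
(standup, design_review): standup contains design_review ✓
(standup, onboarding): standup contains onboarding ✓
(standup, snapshot): standup contains snapshot ✓
Count: 7.

7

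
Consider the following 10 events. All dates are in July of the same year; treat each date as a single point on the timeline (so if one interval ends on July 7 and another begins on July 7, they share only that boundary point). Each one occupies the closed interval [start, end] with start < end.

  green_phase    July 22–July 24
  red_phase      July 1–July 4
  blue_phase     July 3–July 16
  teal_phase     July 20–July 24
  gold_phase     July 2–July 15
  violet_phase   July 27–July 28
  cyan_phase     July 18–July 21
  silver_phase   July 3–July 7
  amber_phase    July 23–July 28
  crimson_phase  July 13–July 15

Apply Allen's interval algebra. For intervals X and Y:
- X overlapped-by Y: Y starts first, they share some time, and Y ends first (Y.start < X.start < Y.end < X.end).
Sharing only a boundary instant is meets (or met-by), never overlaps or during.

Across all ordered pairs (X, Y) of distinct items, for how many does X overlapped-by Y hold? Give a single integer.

Checking all 90 ordered pairs for relation 'overlapped-by'; matching pairs in alphabetical order:
(amber_phase, green_phase): amber_phase overlapped-by green_phase ✓
(amber_phase, teal_phase): amber_phase overlapped-by teal_phase ✓
(blue_phase, gold_phase): blue_phase overlapped-by gold_phase ✓
(blue_phase, red_phase): blue_phase overlapped-by red_phase ✓
(gold_phase, red_phase): gold_phase overlapped-by red_phase ✓
(silver_phase, red_phase): silver_phase overlapped-by red_phase ✓
(teal_phase, cyan_phase): teal_phase overlapped-by cyan_phase ✓
Count: 7.

7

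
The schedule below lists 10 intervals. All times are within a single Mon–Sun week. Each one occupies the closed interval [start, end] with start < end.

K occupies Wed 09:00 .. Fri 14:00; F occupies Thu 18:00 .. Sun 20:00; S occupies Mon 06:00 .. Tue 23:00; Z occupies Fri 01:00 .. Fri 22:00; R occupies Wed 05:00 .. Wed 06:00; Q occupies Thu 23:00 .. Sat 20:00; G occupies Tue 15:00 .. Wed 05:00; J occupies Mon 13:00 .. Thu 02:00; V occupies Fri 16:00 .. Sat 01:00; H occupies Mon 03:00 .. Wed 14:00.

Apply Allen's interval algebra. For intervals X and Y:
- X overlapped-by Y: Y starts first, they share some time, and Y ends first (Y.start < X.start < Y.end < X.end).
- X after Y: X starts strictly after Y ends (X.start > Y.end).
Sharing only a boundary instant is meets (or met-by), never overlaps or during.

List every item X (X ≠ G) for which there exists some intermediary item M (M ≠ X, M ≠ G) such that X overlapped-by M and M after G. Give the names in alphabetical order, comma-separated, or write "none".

F, Q, V, Z

Target G = [Tue 15:00, Wed 05:00].
Intermediaries M with M after G: F, K, Q, V, Z.
Via F — items with X overlapped-by F: none.
Via K — items with X overlapped-by K: F, Q, Z.
Via Q — items with X overlapped-by Q: none.
Via V — items with X overlapped-by V: none.
Via Z — items with X overlapped-by Z: V.
Union: F, Q, V, Z.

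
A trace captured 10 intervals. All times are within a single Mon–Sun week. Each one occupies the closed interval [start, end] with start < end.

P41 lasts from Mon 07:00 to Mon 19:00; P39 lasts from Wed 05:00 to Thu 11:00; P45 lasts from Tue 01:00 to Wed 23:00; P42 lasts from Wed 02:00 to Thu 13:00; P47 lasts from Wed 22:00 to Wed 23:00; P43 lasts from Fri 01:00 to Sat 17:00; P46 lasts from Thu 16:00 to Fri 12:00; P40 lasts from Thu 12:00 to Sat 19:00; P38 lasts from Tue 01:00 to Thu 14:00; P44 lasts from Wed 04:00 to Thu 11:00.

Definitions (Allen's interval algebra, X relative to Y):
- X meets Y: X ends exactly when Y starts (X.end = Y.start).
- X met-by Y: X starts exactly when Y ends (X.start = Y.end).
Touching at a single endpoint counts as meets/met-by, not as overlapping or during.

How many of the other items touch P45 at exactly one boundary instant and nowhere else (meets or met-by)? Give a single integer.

0

Target P45 = [Tue 01:00, Wed 23:00].
P38 [Tue 01:00, Thu 14:00] → started-by → no.
P39 [Wed 05:00, Thu 11:00] → overlapped-by → no.
P40 [Thu 12:00, Sat 19:00] → after → no.
P41 [Mon 07:00, Mon 19:00] → before → no.
P42 [Wed 02:00, Thu 13:00] → overlapped-by → no.
P43 [Fri 01:00, Sat 17:00] → after → no.
P44 [Wed 04:00, Thu 11:00] → overlapped-by → no.
P46 [Thu 16:00, Fri 12:00] → after → no.
P47 [Wed 22:00, Wed 23:00] → finishes → no.
Total: 0.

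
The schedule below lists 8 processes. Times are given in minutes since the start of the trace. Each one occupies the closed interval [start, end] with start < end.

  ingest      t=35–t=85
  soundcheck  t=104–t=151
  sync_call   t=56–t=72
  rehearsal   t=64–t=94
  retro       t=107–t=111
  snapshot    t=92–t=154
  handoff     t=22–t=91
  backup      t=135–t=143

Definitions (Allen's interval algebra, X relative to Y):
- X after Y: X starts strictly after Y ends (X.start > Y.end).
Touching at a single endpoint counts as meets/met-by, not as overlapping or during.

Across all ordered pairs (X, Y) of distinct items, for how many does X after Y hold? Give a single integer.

Checking all 56 ordered pairs for relation 'after'; matching pairs in alphabetical order:
(backup, handoff): backup after handoff ✓
(backup, ingest): backup after ingest ✓
(backup, rehearsal): backup after rehearsal ✓
(backup, retro): backup after retro ✓
(backup, sync_call): backup after sync_call ✓
(retro, handoff): retro after handoff ✓
(retro, ingest): retro after ingest ✓
(retro, rehearsal): retro after rehearsal ✓
(retro, sync_call): retro after sync_call ✓
(snapshot, handoff): snapshot after handoff ✓
(snapshot, ingest): snapshot after ingest ✓
(snapshot, sync_call): snapshot after sync_call ✓
(soundcheck, handoff): soundcheck after handoff ✓
(soundcheck, ingest): soundcheck after ingest ✓
(soundcheck, rehearsal): soundcheck after rehearsal ✓
(soundcheck, sync_call): soundcheck after sync_call ✓
Count: 16.

16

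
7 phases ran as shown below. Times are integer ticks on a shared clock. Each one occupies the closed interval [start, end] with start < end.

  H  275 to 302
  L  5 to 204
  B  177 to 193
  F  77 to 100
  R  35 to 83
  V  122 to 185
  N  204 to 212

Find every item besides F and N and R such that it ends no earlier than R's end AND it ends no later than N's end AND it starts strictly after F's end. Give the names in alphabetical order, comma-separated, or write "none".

Conditions: its end is no earlier than R's end (X.end >= 83) AND its end is no later than N's end (X.end <= 212) AND its start is strictly after F's end (X.start > 100).
B: end 193 >= 83? ✓; end 193 <= 212? ✓; start 177 > 100? ✓ → yes.
H: end 302 >= 83? ✓; end 302 <= 212? ✗; start 275 > 100? ✓ → no.
L: end 204 >= 83? ✓; end 204 <= 212? ✓; start 5 > 100? ✗ → no.
V: end 185 >= 83? ✓; end 185 <= 212? ✓; start 122 > 100? ✓ → yes.
Result: B, V.

B, V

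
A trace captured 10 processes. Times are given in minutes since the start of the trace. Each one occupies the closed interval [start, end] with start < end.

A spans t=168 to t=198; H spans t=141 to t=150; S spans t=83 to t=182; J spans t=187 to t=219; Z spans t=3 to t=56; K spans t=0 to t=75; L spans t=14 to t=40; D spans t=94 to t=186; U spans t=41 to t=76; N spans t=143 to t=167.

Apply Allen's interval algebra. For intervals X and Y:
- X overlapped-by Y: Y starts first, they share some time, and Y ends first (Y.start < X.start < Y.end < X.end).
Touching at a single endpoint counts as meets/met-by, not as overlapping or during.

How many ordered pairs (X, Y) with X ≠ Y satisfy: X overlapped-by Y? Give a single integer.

7

Checking all 90 ordered pairs for relation 'overlapped-by'; matching pairs in alphabetical order:
(A, D): A overlapped-by D ✓
(A, S): A overlapped-by S ✓
(D, S): D overlapped-by S ✓
(J, A): J overlapped-by A ✓
(N, H): N overlapped-by H ✓
(U, K): U overlapped-by K ✓
(U, Z): U overlapped-by Z ✓
Count: 7.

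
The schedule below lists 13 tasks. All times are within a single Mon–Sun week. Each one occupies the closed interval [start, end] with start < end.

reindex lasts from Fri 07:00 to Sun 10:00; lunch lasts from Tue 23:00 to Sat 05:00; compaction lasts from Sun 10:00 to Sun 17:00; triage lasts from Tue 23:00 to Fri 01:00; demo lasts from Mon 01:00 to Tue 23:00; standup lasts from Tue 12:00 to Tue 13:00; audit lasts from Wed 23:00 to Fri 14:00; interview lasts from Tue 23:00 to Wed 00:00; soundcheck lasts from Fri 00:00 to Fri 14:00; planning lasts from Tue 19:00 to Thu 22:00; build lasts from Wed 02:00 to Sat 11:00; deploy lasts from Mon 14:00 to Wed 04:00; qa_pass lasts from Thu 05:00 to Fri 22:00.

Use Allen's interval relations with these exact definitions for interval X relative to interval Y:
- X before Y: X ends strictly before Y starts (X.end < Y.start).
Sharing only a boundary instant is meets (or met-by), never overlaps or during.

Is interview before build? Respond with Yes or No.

interview = [Tue 23:00, Wed 00:00], build = [Wed 02:00, Sat 11:00].
Actual relation of interview to build: before.
Asked whether 'before' holds → Yes.

Yes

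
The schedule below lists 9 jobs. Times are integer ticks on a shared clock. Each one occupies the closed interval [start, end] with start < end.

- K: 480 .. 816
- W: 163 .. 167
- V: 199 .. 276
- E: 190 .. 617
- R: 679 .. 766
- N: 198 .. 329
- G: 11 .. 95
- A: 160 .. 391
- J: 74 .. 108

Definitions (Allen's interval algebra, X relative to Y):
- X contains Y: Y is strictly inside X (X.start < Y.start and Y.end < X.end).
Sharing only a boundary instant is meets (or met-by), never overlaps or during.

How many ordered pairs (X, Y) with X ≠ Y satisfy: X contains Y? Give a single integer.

7

Checking all 72 ordered pairs for relation 'contains'; matching pairs in alphabetical order:
(A, N): A contains N ✓
(A, V): A contains V ✓
(A, W): A contains W ✓
(E, N): E contains N ✓
(E, V): E contains V ✓
(K, R): K contains R ✓
(N, V): N contains V ✓
Count: 7.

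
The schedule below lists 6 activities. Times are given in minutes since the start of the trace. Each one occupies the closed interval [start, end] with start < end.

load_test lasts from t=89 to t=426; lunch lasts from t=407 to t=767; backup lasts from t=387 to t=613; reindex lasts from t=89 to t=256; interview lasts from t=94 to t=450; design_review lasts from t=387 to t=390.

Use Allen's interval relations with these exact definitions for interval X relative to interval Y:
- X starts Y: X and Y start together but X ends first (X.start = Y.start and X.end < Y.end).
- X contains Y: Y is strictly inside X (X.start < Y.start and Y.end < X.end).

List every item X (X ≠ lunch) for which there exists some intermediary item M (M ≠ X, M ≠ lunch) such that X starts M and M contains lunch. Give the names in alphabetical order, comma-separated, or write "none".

Target lunch = [t=407, t=767].
Intermediaries M with M contains lunch: none.
Union: none.

none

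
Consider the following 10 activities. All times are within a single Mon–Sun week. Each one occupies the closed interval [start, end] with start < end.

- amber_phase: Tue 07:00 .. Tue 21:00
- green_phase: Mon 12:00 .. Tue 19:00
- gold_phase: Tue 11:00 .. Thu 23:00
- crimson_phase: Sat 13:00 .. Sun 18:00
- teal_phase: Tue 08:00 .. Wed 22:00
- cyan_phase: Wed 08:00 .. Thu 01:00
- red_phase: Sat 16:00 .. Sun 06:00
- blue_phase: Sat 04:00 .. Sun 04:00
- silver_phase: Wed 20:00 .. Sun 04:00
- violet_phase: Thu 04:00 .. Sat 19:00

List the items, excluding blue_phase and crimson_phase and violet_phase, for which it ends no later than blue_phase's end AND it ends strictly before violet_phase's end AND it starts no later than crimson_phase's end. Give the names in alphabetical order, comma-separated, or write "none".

amber_phase, cyan_phase, gold_phase, green_phase, teal_phase

Conditions: its end is no later than blue_phase's end (X.end <= Sun 04:00) AND its end is strictly before violet_phase's end (X.end < Sat 19:00) AND its start is no later than crimson_phase's end (X.start <= Sun 18:00).
amber_phase: end Tue 21:00 <= Sun 04:00? ✓; end Tue 21:00 < Sat 19:00? ✓; start Tue 07:00 <= Sun 18:00? ✓ → yes.
cyan_phase: end Thu 01:00 <= Sun 04:00? ✓; end Thu 01:00 < Sat 19:00? ✓; start Wed 08:00 <= Sun 18:00? ✓ → yes.
gold_phase: end Thu 23:00 <= Sun 04:00? ✓; end Thu 23:00 < Sat 19:00? ✓; start Tue 11:00 <= Sun 18:00? ✓ → yes.
green_phase: end Tue 19:00 <= Sun 04:00? ✓; end Tue 19:00 < Sat 19:00? ✓; start Mon 12:00 <= Sun 18:00? ✓ → yes.
red_phase: end Sun 06:00 <= Sun 04:00? ✗; end Sun 06:00 < Sat 19:00? ✗; start Sat 16:00 <= Sun 18:00? ✓ → no.
silver_phase: end Sun 04:00 <= Sun 04:00? ✓; end Sun 04:00 < Sat 19:00? ✗; start Wed 20:00 <= Sun 18:00? ✓ → no.
teal_phase: end Wed 22:00 <= Sun 04:00? ✓; end Wed 22:00 < Sat 19:00? ✓; start Tue 08:00 <= Sun 18:00? ✓ → yes.
Result: amber_phase, cyan_phase, gold_phase, green_phase, teal_phase.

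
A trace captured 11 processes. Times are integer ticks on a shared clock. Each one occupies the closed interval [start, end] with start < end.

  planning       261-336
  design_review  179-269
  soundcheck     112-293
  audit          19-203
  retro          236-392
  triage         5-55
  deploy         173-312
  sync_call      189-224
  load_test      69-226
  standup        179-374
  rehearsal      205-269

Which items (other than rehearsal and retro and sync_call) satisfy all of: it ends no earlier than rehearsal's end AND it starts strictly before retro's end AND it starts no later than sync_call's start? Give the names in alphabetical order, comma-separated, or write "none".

Conditions: its end is no earlier than rehearsal's end (X.end >= 269) AND its start is strictly before retro's end (X.start < 392) AND its start is no later than sync_call's start (X.start <= 189).
audit: end 203 >= 269? ✗; start 19 < 392? ✓; start 19 <= 189? ✓ → no.
deploy: end 312 >= 269? ✓; start 173 < 392? ✓; start 173 <= 189? ✓ → yes.
design_review: end 269 >= 269? ✓; start 179 < 392? ✓; start 179 <= 189? ✓ → yes.
load_test: end 226 >= 269? ✗; start 69 < 392? ✓; start 69 <= 189? ✓ → no.
planning: end 336 >= 269? ✓; start 261 < 392? ✓; start 261 <= 189? ✗ → no.
soundcheck: end 293 >= 269? ✓; start 112 < 392? ✓; start 112 <= 189? ✓ → yes.
standup: end 374 >= 269? ✓; start 179 < 392? ✓; start 179 <= 189? ✓ → yes.
triage: end 55 >= 269? ✗; start 5 < 392? ✓; start 5 <= 189? ✓ → no.
Result: deploy, design_review, soundcheck, standup.

deploy, design_review, soundcheck, standup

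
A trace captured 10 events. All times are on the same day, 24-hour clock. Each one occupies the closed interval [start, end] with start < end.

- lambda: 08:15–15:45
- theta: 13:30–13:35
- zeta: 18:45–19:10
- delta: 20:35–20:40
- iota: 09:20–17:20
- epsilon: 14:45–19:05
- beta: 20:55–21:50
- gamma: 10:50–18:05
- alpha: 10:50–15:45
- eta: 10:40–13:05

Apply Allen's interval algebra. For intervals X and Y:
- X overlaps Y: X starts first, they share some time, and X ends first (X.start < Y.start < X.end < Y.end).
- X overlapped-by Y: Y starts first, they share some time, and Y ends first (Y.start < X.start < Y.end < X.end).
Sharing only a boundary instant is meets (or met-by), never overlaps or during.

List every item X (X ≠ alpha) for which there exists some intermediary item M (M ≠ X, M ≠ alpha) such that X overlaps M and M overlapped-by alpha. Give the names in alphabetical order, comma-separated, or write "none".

Target alpha = [10:50, 15:45].
Intermediaries M with M overlapped-by alpha: epsilon.
Via epsilon — items with X overlaps epsilon: gamma, iota, lambda.
Union: gamma, iota, lambda.

gamma, iota, lambda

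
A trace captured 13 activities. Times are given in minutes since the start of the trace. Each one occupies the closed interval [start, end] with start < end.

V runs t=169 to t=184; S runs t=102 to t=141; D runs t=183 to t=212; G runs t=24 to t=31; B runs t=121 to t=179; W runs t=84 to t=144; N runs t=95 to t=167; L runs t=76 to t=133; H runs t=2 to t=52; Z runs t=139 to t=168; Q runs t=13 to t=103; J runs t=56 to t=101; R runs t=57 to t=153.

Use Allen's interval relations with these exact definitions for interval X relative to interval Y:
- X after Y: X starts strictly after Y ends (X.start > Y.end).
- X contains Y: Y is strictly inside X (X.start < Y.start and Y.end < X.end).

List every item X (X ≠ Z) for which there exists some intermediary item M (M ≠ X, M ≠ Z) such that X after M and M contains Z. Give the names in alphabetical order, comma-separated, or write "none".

D

Target Z = [t=139, t=168].
Intermediaries M with M contains Z: B.
Via B — items with X after B: D.
Union: D.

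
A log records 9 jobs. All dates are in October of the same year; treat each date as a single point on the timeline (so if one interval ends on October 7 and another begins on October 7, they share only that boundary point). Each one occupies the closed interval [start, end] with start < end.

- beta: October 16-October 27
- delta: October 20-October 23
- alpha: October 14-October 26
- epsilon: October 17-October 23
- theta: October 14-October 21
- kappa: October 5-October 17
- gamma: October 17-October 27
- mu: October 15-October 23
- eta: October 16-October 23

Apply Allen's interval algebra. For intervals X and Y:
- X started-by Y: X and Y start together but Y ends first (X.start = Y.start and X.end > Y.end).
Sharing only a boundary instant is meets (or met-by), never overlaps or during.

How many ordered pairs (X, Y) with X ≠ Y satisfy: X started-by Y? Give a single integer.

3

Checking all 72 ordered pairs for relation 'started-by'; matching pairs in alphabetical order:
(alpha, theta): alpha started-by theta ✓
(beta, eta): beta started-by eta ✓
(gamma, epsilon): gamma started-by epsilon ✓
Count: 3.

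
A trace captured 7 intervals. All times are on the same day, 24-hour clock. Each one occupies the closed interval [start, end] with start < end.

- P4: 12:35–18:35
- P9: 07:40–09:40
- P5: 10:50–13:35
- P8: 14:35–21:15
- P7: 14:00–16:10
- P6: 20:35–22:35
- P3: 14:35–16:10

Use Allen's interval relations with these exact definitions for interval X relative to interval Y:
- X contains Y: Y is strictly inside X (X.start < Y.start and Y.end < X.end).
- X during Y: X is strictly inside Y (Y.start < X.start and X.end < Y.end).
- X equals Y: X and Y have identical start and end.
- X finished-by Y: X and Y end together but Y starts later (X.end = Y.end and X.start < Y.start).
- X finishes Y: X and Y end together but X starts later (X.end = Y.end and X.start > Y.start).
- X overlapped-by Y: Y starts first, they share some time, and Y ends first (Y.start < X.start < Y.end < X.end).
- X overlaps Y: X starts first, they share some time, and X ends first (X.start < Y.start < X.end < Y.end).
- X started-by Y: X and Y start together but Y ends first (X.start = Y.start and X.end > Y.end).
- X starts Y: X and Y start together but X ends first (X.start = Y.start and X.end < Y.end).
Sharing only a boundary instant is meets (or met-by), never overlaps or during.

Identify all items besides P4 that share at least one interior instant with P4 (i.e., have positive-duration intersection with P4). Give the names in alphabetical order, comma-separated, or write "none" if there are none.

P3, P5, P7, P8

Target P4 = [12:35, 18:35].
P3 [14:35, 16:10] → during → yes.
P5 [10:50, 13:35] → overlaps → yes.
P6 [20:35, 22:35] → after → no.
P7 [14:00, 16:10] → during → yes.
P8 [14:35, 21:15] → overlapped-by → yes.
P9 [07:40, 09:40] → before → no.
Result: P3, P5, P7, P8.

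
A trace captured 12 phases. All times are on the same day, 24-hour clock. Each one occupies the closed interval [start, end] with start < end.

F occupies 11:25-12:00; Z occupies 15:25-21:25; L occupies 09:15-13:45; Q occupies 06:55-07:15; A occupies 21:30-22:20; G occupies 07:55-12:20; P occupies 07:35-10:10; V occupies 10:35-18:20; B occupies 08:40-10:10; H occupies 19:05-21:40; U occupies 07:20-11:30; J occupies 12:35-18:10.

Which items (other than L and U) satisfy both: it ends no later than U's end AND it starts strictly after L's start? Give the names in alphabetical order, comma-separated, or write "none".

none

Conditions: its end is no later than U's end (X.end <= 11:30) AND its start is strictly after L's start (X.start > 09:15).
A: end 22:20 <= 11:30? ✗; start 21:30 > 09:15? ✓ → no.
B: end 10:10 <= 11:30? ✓; start 08:40 > 09:15? ✗ → no.
F: end 12:00 <= 11:30? ✗; start 11:25 > 09:15? ✓ → no.
G: end 12:20 <= 11:30? ✗; start 07:55 > 09:15? ✗ → no.
H: end 21:40 <= 11:30? ✗; start 19:05 > 09:15? ✓ → no.
J: end 18:10 <= 11:30? ✗; start 12:35 > 09:15? ✓ → no.
P: end 10:10 <= 11:30? ✓; start 07:35 > 09:15? ✗ → no.
Q: end 07:15 <= 11:30? ✓; start 06:55 > 09:15? ✗ → no.
V: end 18:20 <= 11:30? ✗; start 10:35 > 09:15? ✓ → no.
Z: end 21:25 <= 11:30? ✗; start 15:25 > 09:15? ✓ → no.
Result: none.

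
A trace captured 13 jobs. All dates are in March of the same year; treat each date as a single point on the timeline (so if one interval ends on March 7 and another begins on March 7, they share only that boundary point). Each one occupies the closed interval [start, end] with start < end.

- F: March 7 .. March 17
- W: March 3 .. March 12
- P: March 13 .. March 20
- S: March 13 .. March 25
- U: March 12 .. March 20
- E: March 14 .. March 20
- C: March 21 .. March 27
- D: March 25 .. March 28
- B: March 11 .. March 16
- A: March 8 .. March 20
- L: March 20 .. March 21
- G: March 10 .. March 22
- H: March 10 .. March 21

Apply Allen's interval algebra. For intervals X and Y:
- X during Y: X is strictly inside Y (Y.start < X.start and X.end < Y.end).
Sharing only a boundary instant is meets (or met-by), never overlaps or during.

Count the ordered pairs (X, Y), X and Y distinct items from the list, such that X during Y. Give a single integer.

13

Checking all 156 ordered pairs for relation 'during'; matching pairs in alphabetical order:
(B, A): B during A ✓
(B, F): B during F ✓
(B, G): B during G ✓
(B, H): B during H ✓
(E, G): E during G ✓
(E, H): E during H ✓
(E, S): E during S ✓
(L, G): L during G ✓
(L, S): L during S ✓
(P, G): P during G ✓
(P, H): P during H ✓
(U, G): U during G ✓
(U, H): U during H ✓
Count: 13.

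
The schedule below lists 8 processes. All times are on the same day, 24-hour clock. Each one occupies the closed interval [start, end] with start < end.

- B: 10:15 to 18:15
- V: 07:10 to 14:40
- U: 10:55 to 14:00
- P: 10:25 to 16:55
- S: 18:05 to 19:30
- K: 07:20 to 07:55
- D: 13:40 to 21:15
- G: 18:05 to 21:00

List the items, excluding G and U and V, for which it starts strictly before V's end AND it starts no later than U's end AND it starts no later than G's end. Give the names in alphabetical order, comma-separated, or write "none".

Conditions: its start is strictly before V's end (X.start < 14:40) AND its start is no later than U's end (X.start <= 14:00) AND its start is no later than G's end (X.start <= 21:00).
B: start 10:15 < 14:40? ✓; start 10:15 <= 14:00? ✓; start 10:15 <= 21:00? ✓ → yes.
D: start 13:40 < 14:40? ✓; start 13:40 <= 14:00? ✓; start 13:40 <= 21:00? ✓ → yes.
K: start 07:20 < 14:40? ✓; start 07:20 <= 14:00? ✓; start 07:20 <= 21:00? ✓ → yes.
P: start 10:25 < 14:40? ✓; start 10:25 <= 14:00? ✓; start 10:25 <= 21:00? ✓ → yes.
S: start 18:05 < 14:40? ✗; start 18:05 <= 14:00? ✗; start 18:05 <= 21:00? ✓ → no.
Result: B, D, K, P.

B, D, K, P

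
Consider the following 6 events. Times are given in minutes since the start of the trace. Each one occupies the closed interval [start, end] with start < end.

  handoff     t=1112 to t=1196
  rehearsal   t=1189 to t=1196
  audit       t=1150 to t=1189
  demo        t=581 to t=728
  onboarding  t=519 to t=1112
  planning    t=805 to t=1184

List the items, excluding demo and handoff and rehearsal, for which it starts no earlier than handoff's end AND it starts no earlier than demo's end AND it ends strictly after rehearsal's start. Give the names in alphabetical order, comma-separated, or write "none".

none

Conditions: its start is no earlier than handoff's end (X.start >= t=1196) AND its start is no earlier than demo's end (X.start >= t=728) AND its end is strictly after rehearsal's start (X.end > t=1189).
audit: start t=1150 >= t=1196? ✗; start t=1150 >= t=728? ✓; end t=1189 > t=1189? ✗ → no.
onboarding: start t=519 >= t=1196? ✗; start t=519 >= t=728? ✗; end t=1112 > t=1189? ✗ → no.
planning: start t=805 >= t=1196? ✗; start t=805 >= t=728? ✓; end t=1184 > t=1189? ✗ → no.
Result: none.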